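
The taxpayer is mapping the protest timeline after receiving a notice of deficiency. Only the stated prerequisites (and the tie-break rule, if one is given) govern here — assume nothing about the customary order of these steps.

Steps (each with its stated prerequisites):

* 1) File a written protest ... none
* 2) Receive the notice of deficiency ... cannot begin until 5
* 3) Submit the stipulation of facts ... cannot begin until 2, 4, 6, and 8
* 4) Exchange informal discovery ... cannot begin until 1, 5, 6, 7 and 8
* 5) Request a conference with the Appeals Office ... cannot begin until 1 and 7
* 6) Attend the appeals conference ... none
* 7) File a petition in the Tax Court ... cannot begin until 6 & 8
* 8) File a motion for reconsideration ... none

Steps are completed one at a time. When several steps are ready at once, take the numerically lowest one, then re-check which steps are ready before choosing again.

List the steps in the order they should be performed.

1 → 6 → 8 → 7 → 5 → 2 → 4 → 3

1, 6 and 8 have no prerequisites; 1 has the earlier label, so 1 is first.
6 and 8 are both available; 6 has the earlier label → 6.
That leaves 8 as the only ready step → 8.
7 is the only step now ready → 7.
Next only 5 has its prerequisites met → 5.
Ready: 2 and 4. 2 has the earlier label → 2.
Next only 4 has its prerequisites met → 4.
3 needed 2, 4, 6 and 8, now all done → 3.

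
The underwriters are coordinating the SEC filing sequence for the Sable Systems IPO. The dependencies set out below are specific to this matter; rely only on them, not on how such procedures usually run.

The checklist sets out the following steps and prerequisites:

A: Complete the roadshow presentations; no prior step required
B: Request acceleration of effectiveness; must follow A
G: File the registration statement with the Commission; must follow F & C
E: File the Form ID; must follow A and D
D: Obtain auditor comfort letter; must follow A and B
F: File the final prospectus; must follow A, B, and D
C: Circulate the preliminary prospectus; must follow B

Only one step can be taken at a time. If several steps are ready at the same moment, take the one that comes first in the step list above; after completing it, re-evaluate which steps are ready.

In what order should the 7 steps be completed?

A, B, D, E, F, C, G

Only A has no prerequisites, so it is first.
B needed A, now all done → B.
Ready: D and C. D is listed earlier → D.
E and F now also ready, so the ready set is {E, F, C}; E is listed earlier → E.
Now F and C have their prerequisites met. F is listed earlier, so F next.
Next only C has its prerequisites met → C.
Next only G has its prerequisites met → G.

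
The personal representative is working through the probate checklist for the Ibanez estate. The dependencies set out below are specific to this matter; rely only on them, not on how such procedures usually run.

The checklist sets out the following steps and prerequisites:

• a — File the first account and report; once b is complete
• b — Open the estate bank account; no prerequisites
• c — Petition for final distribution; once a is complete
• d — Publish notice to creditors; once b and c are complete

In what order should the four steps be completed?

b has no prerequisites → b first.
a is the only step now ready → a.
Next only c has its prerequisites met → c.
d needed b and c, now all done → d.

b, a, c, d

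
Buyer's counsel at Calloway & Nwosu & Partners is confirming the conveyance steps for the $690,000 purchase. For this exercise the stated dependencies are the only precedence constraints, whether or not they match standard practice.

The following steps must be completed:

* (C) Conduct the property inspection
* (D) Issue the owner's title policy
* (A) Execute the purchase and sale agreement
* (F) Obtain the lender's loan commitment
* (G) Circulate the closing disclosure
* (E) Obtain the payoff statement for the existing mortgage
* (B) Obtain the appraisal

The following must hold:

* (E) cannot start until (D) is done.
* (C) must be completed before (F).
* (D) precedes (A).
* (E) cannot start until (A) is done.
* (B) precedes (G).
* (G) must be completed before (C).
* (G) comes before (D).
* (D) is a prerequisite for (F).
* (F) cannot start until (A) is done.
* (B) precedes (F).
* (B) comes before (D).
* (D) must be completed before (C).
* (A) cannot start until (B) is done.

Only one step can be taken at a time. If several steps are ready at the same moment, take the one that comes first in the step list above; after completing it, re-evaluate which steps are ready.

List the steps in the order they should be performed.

(B) → (G) → (D) → (C) → (A) → (F) → (E)

Only (B) has no prerequisites, so it is first.
(G) is the only step now ready → (G).
(D) needed (G) and (B), now all done → (D).
Ready: (C) and (A). (C) is listed earlier → (C).
(A) is the only step now ready → (A).
(F) and (E) are both available; (F) is listed earlier → (F).
(E) needed (D) and (A), now all done → (E).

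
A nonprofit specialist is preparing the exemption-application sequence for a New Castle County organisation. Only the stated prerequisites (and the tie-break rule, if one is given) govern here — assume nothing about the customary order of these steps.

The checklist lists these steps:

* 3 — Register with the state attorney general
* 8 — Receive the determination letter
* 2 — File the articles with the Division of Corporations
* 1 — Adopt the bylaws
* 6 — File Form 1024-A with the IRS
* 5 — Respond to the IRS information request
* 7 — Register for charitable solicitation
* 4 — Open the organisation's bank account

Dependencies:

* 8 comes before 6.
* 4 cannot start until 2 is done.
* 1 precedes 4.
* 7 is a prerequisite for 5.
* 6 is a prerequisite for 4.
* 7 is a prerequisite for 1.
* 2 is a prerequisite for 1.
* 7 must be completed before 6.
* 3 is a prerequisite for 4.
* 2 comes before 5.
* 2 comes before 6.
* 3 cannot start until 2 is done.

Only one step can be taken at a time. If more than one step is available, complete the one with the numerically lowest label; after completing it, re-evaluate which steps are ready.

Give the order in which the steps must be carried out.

2 → 3 → 7 → 1 → 5 → 8 → 6 → 4

Nothing is required for 2, 7 and 8. 2 has the earlier label → 2 first.
3 now also ready, so the ready set is {3, 7, 8}; 3 has the earlier label → 3.
Ready: 7 and 8. 7 has the earlier label → 7.
Ready: 1, 5 and 8. 1 has the earlier label → 1.
5 and 8 are both available; 5 has the earlier label → 5.
Next only 8 has its prerequisites met → 8.
6 needed 2, 7 and 8, now all done → 6.
4 needed 1, 2, 3 and 6, now all done → 4.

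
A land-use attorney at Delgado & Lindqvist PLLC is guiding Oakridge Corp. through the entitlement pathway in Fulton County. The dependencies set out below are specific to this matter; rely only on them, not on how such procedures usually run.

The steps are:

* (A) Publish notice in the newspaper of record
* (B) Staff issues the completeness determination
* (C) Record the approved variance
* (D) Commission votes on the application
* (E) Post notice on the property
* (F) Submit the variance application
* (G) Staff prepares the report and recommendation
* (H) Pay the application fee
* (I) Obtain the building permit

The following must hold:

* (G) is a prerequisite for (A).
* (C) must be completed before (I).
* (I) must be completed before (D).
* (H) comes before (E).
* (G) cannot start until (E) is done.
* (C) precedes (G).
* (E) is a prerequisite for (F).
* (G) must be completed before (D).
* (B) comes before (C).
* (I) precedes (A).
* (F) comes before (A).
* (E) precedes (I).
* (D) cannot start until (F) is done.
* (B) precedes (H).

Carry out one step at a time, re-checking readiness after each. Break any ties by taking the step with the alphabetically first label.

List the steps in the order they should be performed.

(B), (C), (H), (E), (F), (G), (I), (A), (D)

Only (B) has no prerequisites, so it is first.
Now (C) and (H) have their prerequisites met. (C) has the earlier label, so (C) next.
(H) needed (B), now all done → (H).
(E) needed (H), now all done → (E).
(F), (G) and (I) are all available; (F) has the earlier label → (F).
Now (G) and (I) have their prerequisites met. (G) has the earlier label, so (G) next.
Next only (I) has its prerequisites met → (I).
Now (A) and (D) have their prerequisites met. (A) has the earlier label, so (A) next.
(D) needed (F), (G) and (I), now all done → (D).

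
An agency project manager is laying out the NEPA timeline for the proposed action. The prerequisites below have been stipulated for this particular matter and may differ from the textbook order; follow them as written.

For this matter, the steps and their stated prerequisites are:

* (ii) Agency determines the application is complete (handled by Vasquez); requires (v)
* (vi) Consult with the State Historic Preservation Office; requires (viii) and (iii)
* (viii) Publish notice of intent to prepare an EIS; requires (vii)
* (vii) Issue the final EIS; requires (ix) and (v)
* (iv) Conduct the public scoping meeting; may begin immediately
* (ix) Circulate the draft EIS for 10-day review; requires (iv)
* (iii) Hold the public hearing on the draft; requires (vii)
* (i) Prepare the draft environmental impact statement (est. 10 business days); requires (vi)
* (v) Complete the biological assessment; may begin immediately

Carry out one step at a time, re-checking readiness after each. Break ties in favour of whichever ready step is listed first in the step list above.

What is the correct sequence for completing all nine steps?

(iv), (ix), (v), (ii), (vii), (viii), (iii), (vi), (i)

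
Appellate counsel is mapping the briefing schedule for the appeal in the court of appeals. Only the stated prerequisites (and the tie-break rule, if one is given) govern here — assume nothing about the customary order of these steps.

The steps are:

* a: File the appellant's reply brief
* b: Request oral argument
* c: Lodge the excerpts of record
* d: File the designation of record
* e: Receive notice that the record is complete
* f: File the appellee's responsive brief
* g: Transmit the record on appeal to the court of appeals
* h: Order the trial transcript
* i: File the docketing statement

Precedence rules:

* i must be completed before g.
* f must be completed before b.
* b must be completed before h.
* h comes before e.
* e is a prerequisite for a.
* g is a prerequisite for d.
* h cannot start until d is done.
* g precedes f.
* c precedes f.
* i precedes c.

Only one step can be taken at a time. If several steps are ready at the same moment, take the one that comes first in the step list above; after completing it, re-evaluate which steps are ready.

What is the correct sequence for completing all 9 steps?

i, c, g, d, f, b, h, e, a

i has no prerequisites → i first.
Ready: c and g. c is listed earlier → c.
g needed i, now all done → g.
d and f are both available; d is listed earlier → d.
f is the only step now ready → f.
b is the only step now ready → b.
h needed b and d, now all done → h.
e needed h, now all done → e.
Next only a has its prerequisites met → a.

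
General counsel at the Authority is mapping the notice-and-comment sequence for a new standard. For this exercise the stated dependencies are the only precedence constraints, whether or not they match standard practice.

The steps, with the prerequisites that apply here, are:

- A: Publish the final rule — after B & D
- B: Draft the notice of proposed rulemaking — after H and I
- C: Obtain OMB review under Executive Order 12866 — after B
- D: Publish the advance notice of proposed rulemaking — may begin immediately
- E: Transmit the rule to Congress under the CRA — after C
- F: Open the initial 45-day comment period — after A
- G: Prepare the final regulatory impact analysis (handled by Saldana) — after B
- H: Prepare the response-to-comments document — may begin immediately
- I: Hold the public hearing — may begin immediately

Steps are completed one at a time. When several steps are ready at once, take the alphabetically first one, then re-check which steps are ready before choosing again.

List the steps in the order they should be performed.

D H I B A C E F G

Nothing is required for D, H and I. D has the earlier label → D first.
Ready: H and I. H has the earlier label → H.
That leaves I as the only ready step → I.
That leaves B as the only ready step → B.
Ready: A, C and G. A has the earlier label → A.
F now also ready, so the ready set is {C, F, G}; C has the earlier label → C.
Now E, F and G have their prerequisites met. E has the earlier label, so E next.
F and G are both available; F has the earlier label → F.
That leaves G as the only ready step → G.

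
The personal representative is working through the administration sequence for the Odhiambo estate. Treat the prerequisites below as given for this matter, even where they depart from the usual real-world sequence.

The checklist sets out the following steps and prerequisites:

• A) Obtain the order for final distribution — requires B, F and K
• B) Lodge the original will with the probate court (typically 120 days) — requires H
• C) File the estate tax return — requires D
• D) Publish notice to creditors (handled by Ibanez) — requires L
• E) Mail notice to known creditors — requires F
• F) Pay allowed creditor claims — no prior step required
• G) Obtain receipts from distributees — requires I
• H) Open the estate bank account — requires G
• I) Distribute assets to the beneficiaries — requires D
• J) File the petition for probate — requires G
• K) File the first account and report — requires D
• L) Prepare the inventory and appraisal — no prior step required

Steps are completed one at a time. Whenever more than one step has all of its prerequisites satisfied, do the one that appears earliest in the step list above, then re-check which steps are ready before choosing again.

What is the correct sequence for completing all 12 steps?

F E L D C I G H B J K A

F and L have no prerequisites; F is listed earlier, so F is first.
E now also ready, so the ready set is {E, L}; E is listed earlier → E.
Next only L has its prerequisites met → L.
Next only D has its prerequisites met → D.
C, I and K are all available; C is listed earlier → C.
I and K are both available; I is listed earlier → I.
G and K are both available; G is listed earlier → G.
H, J and K are all available; H is listed earlier → H.
B now also ready, so the ready set is {B, J, K}; B is listed earlier → B.
Now J and K have their prerequisites met. J is listed earlier, so J next.
K needed D, now all done → K.
That leaves A as the only ready step → A.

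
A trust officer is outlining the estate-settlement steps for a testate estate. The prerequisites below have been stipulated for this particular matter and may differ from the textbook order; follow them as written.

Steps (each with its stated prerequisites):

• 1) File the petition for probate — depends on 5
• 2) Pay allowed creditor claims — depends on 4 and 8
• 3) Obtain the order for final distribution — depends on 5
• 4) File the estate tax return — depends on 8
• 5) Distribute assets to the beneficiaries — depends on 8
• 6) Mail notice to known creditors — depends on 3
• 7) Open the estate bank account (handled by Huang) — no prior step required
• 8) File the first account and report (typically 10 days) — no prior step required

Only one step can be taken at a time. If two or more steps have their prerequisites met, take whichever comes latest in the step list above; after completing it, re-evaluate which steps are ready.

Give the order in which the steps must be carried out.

8 → 7 → 5 → 4 → 3 → 6 → 2 → 1

8 and 7 have no prerequisites; 8 is listed later, so 8 is first.
5 and 4 now also ready, so the ready set is {7, 5, 4}; 7 is listed later → 7.
5 and 4 are both available; 5 is listed later → 5.
Now 4, 3 and 1 have their prerequisites met. 4 is listed later, so 4 next.
2 now also ready, so the ready set is {3, 2, 1}; 3 is listed later → 3.
Ready: 6, 2 and 1. 6 is listed later → 6.
2 and 1 are both available; 2 is listed later → 2.
That leaves 1 as the only ready step → 1.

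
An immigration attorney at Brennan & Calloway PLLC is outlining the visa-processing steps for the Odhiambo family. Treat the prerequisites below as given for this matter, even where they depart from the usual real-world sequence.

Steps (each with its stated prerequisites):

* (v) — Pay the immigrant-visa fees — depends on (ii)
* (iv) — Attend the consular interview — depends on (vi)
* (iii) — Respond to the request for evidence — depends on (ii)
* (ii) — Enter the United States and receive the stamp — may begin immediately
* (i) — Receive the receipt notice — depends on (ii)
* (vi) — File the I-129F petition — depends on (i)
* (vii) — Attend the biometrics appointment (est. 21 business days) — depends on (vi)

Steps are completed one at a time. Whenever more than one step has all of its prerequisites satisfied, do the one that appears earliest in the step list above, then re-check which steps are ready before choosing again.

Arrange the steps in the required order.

(ii) is the only step with nothing outstanding, so it goes first.
(v), (iii) and (i) are all available; (v) is listed earlier → (v).
(iii) and (i) are both available; (iii) is listed earlier → (iii).
(i) is the only step now ready → (i).
(vi) needed (i), now all done → (vi).
Now (iv) and (vii) have their prerequisites met. (iv) is listed earlier, so (iv) next.
That leaves (vii) as the only ready step → (vii).

(ii), (v), (iii), (i), (vi), (iv), (vii)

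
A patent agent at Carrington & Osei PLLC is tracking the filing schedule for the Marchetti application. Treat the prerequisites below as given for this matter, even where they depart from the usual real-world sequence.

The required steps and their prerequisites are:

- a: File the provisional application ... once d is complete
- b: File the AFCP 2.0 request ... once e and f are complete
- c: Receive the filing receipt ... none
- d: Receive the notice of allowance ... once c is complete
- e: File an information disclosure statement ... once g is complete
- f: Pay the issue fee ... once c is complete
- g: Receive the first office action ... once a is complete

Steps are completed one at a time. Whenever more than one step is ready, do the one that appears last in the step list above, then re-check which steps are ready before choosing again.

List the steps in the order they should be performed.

c is the only step with nothing outstanding, so it goes first.
Ready: f and d. f is listed later → f.
d needed c, now all done → d.
a is the only step now ready → a.
g needed a, now all done → g.
e needed g, now all done → e.
That leaves b as the only ready step → b.

c, f, d, a, g, e, b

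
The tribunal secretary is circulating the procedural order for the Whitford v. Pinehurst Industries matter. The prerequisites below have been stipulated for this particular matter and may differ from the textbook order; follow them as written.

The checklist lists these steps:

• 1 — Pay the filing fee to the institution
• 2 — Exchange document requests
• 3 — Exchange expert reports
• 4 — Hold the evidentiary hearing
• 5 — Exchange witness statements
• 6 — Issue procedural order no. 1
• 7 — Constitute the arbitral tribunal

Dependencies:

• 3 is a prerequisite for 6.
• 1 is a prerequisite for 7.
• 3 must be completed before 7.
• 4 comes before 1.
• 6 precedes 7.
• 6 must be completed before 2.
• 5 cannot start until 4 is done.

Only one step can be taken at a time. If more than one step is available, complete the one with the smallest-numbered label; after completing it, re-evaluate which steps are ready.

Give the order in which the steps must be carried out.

Nothing is required for 3 and 4. 3 has the earlier label → 3 first.
Ready: 4 and 6. 4 has the earlier label → 4.
Ready: 1, 5 and 6. 1 has the earlier label → 1.
Ready: 5 and 6. 5 has the earlier label → 5.
Next only 6 has its prerequisites met → 6.
Now 2 and 7 have their prerequisites met. 2 has the earlier label, so 2 next.
7 needed 1, 3 and 6, now all done → 7.

3 4 1 5 6 2 7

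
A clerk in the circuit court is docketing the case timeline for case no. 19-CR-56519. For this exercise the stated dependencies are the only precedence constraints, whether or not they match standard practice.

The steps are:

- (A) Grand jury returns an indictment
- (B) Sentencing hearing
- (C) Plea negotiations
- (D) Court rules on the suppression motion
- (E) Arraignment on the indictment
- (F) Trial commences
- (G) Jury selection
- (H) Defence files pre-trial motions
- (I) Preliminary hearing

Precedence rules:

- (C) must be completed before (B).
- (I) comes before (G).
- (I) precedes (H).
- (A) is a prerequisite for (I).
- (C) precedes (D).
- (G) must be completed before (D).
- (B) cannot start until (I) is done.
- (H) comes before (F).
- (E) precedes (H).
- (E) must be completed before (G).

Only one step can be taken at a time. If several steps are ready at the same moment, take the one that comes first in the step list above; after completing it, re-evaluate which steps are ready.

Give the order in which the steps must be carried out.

(A), (C) and (E) have no prerequisites; (A) is listed earlier, so (A) is first.
Now (C), (E) and (I) have their prerequisites met. (C) is listed earlier, so (C) next.
Now (E) and (I) have their prerequisites met. (E) is listed earlier, so (E) next.
(I) needed (A), now all done → (I).
Now (B), (G) and (H) have their prerequisites met. (B) is listed earlier, so (B) next.
(G) and (H) are both available; (G) is listed earlier → (G).
Ready: (D) and (H). (D) is listed earlier → (D).
That leaves (H) as the only ready step → (H).
That leaves (F) as the only ready step → (F).

(A), (C), (E), (I), (B), (G), (D), (H), (F)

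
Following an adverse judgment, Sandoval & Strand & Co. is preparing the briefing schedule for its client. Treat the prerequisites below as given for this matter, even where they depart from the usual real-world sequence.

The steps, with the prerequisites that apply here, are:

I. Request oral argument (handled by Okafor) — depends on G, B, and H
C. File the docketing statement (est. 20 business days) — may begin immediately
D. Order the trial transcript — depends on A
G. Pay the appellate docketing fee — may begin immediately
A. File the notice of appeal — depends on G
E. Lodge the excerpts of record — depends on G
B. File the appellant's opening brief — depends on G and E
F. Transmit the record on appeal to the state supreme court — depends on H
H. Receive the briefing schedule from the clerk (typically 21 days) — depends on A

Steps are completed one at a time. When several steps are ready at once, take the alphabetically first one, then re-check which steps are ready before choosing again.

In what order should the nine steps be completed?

C → G → A → D → E → B → H → F → I

C and G have no prerequisites; C has the earlier label, so C is first.
That leaves G as the only ready step → G.
Ready: A and E. A has the earlier label → A.
Ready: D, E and H. D has the earlier label → D.
Now E and H have their prerequisites met. E has the earlier label, so E next.
B and H are both available; B has the earlier label → B.
H is the only step now ready → H.
Ready: F and I. F has the earlier label → F.
I is the only step now ready → I.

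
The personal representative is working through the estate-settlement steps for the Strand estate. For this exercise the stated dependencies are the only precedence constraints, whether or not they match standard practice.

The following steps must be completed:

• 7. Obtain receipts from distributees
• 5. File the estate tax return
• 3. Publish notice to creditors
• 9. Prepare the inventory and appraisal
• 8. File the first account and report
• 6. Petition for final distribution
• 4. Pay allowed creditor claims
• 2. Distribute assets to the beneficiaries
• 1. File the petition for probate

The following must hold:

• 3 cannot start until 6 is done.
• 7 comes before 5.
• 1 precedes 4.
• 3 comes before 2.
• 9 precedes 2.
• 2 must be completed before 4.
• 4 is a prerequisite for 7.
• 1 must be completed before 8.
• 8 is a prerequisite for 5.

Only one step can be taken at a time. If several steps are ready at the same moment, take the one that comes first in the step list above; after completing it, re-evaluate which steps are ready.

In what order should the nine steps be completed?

9, 6, 3, 2, 1, 8, 4, 7, 5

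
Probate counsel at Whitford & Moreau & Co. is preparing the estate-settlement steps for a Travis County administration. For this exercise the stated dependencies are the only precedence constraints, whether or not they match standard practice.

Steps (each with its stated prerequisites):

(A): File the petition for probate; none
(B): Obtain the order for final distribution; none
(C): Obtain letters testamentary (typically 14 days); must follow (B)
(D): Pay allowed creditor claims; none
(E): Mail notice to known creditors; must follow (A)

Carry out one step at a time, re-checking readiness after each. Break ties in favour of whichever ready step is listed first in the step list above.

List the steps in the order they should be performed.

(A), (B) and (D) have no prerequisites; (A) is listed earlier, so (A) is first.
(E) now also ready, so the ready set is {(B), (D), (E)}; (B) is listed earlier → (B).
Ready: (C), (D) and (E). (C) is listed earlier → (C).
Ready: (D) and (E). (D) is listed earlier → (D).
Next only (E) has its prerequisites met → (E).

(A) → (B) → (C) → (D) → (E)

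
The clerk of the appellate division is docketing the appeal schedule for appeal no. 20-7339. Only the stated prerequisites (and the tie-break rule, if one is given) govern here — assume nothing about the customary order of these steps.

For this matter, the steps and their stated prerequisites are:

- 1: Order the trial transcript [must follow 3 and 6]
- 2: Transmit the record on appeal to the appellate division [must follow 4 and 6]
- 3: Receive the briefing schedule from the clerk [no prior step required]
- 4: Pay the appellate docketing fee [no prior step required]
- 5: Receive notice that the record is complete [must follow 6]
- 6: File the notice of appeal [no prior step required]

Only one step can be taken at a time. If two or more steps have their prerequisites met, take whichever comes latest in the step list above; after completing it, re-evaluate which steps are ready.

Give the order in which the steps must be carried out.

6, 5, 4, 3, 2, 1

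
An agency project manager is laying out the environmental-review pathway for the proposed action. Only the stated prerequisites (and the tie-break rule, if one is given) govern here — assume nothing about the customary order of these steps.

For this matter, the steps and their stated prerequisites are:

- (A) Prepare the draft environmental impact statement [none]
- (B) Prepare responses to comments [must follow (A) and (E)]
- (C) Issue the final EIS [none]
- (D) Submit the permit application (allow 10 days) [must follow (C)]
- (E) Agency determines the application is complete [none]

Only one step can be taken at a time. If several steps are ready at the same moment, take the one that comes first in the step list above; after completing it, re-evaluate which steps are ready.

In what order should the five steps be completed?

(A), (C), (D), (E), (B)

(A), (C) and (E) have no prerequisites; (A) is listed earlier, so (A) is first.
Now (C) and (E) have their prerequisites met. (C) is listed earlier, so (C) next.
Ready: (D) and (E). (D) is listed earlier → (D).
Next only (E) has its prerequisites met → (E).
(B) needed (A) and (E), now all done → (B).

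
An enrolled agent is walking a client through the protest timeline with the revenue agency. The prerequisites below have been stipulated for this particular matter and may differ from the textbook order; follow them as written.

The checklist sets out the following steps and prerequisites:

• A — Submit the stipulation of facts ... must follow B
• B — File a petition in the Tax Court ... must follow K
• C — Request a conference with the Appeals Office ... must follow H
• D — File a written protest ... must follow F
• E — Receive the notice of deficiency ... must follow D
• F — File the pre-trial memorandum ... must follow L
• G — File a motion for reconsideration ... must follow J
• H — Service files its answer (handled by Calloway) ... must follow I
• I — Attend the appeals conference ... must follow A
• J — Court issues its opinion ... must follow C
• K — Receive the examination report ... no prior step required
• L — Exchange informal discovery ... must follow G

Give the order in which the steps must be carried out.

K has no prerequisites → K first.
B needed K, now all done → B.
A needed B, now all done → A.
I needed A, now all done → I.
H is the only step now ready → H.
C needed H, now all done → C.
That leaves J as the only ready step → J.
G is the only step now ready → G.
L is the only step now ready → L.
F needed L, now all done → F.
D needed F, now all done → D.
E needed D, now all done → E.

K, B, A, I, H, C, J, G, L, F, D, E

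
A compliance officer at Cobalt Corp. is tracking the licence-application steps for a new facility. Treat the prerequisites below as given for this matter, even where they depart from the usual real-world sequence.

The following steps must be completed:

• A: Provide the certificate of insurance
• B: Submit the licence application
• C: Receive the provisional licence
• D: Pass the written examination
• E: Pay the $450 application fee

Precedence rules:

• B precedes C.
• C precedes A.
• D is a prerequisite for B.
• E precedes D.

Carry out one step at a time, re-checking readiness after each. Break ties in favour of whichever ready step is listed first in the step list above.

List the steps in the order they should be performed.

E → D → B → C → A

E has no prerequisites → E first.
Next only D has its prerequisites met → D.
B needed D, now all done → B.
C needed B, now all done → C.
A is the only step now ready → A.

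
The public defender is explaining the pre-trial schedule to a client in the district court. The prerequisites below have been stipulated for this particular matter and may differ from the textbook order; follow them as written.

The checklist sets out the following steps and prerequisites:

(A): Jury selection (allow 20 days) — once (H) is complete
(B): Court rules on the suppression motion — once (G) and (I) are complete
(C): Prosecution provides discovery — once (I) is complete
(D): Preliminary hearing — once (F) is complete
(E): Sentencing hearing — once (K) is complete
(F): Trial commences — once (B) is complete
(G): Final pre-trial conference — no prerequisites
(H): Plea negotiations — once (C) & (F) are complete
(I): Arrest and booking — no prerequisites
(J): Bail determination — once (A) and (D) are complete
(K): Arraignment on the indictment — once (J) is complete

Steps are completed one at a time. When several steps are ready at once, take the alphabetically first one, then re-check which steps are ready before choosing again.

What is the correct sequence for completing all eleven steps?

(G) (I) (B) (C) (F) (D) (H) (A) (J) (K) (E)

Nothing is required for (G) and (I). (G) has the earlier label → (G) first.
(I) is the only step now ready → (I).
Now (B) and (C) have their prerequisites met. (B) has the earlier label, so (B) next.
Ready: (C) and (F). (C) has the earlier label → (C).
Next only (F) has its prerequisites met → (F).
Ready: (D) and (H). (D) has the earlier label → (D).
Next only (H) has its prerequisites met → (H).
(A) is the only step now ready → (A).
Next only (J) has its prerequisites met → (J).
(K) is the only step now ready → (K).
(E) needed (K), now all done → (E).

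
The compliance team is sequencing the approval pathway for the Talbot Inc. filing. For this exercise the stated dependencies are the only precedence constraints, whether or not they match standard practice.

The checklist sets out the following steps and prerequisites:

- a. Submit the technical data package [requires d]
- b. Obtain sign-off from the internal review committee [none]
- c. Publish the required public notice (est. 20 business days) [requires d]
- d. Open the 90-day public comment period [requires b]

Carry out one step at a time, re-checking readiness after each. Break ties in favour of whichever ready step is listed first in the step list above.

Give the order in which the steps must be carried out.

b → d → a → c

Only b has no prerequisites, so it is first.
Next only d has its prerequisites met → d.
a and c are both available; a is listed earlier → a.
That leaves c as the only ready step → c.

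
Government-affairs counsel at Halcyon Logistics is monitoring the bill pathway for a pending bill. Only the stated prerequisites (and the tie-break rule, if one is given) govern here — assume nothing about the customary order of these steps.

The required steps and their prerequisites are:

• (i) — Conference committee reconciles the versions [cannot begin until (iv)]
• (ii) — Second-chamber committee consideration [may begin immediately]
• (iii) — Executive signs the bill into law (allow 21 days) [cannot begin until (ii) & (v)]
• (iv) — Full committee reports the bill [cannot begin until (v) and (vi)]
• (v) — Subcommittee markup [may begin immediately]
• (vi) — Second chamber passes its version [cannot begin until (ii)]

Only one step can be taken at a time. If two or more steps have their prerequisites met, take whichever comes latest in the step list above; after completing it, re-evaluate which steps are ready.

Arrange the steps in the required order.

(v) → (ii) → (vi) → (iv) → (iii) → (i)

(v) and (ii) have no prerequisites; (v) is listed later, so (v) is first.
(ii) is the only step now ready → (ii).
Ready: (vi) and (iii). (vi) is listed later → (vi).
(iv) and (iii) are both available; (iv) is listed later → (iv).
(iii) and (i) are both available; (iii) is listed later → (iii).
(i) needed (iv), now all done → (i).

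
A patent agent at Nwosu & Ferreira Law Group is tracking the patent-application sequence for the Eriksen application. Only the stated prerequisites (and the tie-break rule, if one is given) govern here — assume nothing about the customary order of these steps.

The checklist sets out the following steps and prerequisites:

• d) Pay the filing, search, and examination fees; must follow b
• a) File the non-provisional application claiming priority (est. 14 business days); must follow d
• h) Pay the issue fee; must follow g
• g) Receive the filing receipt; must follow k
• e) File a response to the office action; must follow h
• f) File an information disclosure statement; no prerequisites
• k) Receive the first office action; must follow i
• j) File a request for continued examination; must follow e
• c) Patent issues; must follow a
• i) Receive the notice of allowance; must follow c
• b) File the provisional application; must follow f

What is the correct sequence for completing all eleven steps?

f is the only step with nothing outstanding, so it goes first.
b needed f, now all done → b.
d needed b, now all done → d.
a is the only step now ready → a.
Next only c has its prerequisites met → c.
That leaves i as the only ready step → i.
That leaves k as the only ready step → k.
Next only g has its prerequisites met → g.
h needed g, now all done → h.
That leaves e as the only ready step → e.
Next only j has its prerequisites met → j.

f → b → d → a → c → i → k → g → h → e → j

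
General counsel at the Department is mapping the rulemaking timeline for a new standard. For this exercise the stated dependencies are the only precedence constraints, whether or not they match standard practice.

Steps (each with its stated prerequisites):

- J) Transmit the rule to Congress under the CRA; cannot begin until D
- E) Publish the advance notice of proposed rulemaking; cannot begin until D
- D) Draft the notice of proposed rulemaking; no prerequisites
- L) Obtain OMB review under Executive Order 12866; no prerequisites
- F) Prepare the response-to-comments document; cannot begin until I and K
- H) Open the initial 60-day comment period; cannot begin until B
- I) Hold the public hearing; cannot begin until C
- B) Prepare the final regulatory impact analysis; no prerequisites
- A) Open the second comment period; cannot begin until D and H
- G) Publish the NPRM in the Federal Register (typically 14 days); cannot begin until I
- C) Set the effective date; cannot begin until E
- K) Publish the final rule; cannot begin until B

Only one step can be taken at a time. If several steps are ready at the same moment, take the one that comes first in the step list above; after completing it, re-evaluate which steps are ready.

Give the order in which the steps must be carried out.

Nothing is required for D, L and B. D is listed earlier → D first.
Ready: J, E, L and B. J is listed earlier → J.
Ready: E, L and B. E is listed earlier → E.
C now also ready, so the ready set is {L, B, C}; L is listed earlier → L.
Ready: B and C. B is listed earlier → B.
H and K now also ready, so the ready set is {H, C, K}; H is listed earlier → H.
A, C and K are all available; A is listed earlier → A.
Ready: C and K. C is listed earlier → C.
Now I and K have their prerequisites met. I is listed earlier, so I next.
G and K are both available; G is listed earlier → G.
K needed B, now all done → K.
F is the only step now ready → F.

D → J → E → L → B → H → A → C → I → G → K → F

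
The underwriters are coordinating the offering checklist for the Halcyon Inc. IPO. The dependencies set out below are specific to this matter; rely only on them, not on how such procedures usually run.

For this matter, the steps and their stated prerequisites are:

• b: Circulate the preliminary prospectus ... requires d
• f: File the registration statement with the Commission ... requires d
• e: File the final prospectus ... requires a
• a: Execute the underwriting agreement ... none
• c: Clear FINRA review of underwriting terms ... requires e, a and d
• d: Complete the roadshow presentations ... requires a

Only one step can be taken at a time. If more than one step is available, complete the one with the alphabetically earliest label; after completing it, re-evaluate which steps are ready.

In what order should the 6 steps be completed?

a d b e c f

Only a has no prerequisites, so it is first.
Now d and e have their prerequisites met. d has the earlier label, so d next.
b, e and f are all available; b has the earlier label → b.
e and f are both available; e has the earlier label → e.
c now also ready, so the ready set is {c, f}; c has the earlier label → c.
f needed d, now all done → f.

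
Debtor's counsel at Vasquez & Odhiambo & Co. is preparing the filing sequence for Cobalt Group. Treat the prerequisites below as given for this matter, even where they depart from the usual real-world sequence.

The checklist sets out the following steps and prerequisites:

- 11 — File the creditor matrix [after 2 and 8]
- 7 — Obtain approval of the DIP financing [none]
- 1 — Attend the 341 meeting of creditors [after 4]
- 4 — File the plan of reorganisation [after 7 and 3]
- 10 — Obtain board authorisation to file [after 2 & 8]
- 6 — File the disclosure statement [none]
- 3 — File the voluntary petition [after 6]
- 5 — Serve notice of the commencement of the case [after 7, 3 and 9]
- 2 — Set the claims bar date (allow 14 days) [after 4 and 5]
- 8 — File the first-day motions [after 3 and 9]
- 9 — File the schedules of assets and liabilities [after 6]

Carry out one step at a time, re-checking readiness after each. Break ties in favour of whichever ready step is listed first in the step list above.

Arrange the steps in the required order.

7 and 6 have no prerequisites; 7 is listed earlier, so 7 is first.
Next only 6 has its prerequisites met → 6.
3 and 9 are both available; 3 is listed earlier → 3.
4 and 9 are both available; 4 is listed earlier → 4.
Ready: 1 and 9. 1 is listed earlier → 1.
That leaves 9 as the only ready step → 9.
Ready: 5 and 8. 5 is listed earlier → 5.
Ready: 2 and 8. 2 is listed earlier → 2.
8 needed 3 and 9, now all done → 8.
11 and 10 are both available; 11 is listed earlier → 11.
10 needed 2 and 8, now all done → 10.

7, 6, 3, 4, 1, 9, 5, 2, 8, 11, 10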